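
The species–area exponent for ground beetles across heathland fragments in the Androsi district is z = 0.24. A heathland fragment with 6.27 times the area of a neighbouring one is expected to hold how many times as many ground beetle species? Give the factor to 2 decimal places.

S₂/S₁ = (A₂/A₁)^z = 6.27^0.24
ln(S₂/S₁) = 0.24 × ln 6.27 = 0.24 × 1.8358 = 0.4406
S₂/S₁ = e^0.4406 ≈ 1.554

1.55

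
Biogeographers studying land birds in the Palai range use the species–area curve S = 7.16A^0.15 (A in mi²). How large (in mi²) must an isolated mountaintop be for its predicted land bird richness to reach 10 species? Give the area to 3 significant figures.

9.27 mi²

10 = 7.16 × A^0.15  ⇒  A^0.15 = 10/7.16 = 1.397
ln A = ln(1.397) / 0.15 = 0.3341 / 0.15 = 2.2272
A = e^2.2272 ≈ 9.274 mi²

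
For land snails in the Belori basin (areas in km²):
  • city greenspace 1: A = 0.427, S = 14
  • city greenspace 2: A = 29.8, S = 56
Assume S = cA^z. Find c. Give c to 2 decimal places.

18.48

z = ln(S₂/S₁) / ln(A₂/A₁) = ln(56/14) / ln(29.8/0.427) = 1.3863 / 4.2455 = 0.3265
c = S₁ / A₁^z = 14 / 0.427^0.3265 = 14 / 0.7574 = 18.48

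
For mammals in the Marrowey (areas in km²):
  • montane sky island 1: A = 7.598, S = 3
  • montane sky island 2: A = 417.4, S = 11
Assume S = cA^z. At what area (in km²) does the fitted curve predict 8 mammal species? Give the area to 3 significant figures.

z = ln(11/3) / ln(417.4/7.598) = 1.2993 / 4.0062 = 0.3243
c = 3 / 7.598^0.3243 = 3 / 1.93 = 1.554
A = (8/1.554)^(1/0.3243) ⇒ ln A = ln(5.148)/0.3243 = 5.0521
A = e^5.0521 ≈ 156.4 km²

156 km²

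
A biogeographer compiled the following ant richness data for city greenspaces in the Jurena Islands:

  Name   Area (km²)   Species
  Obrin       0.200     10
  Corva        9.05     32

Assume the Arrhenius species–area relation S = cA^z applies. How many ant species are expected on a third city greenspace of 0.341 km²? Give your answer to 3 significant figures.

z = ln(32/10) / ln(9.05/0.2) = 1.1632 / 3.8122 = 0.3051
c = 10 / 0.2^0.3051 = 10 / 0.612 = 16.34
S₃ = 16.34 × 0.341^0.3051 = 16.34 × 0.7202 ≈ 11.77

11.8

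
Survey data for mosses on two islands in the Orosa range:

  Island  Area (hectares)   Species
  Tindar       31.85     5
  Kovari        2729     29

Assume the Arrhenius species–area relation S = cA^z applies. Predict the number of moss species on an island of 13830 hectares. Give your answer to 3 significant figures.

z = ln(29/5) / ln(2729/31.85) = 1.7579 / 4.4507 = 0.3950
c = 5 / 31.85^0.3950 = 5 / 3.924 = 1.274
S₃ = 1.274 × 13830^0.3950 = 1.274 × 43.2 ≈ 55.05

55.1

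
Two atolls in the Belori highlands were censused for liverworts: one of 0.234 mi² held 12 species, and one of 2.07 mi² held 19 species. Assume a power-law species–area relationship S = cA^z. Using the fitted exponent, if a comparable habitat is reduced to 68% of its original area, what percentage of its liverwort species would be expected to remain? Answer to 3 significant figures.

z = ln(19/12) / ln(2.07/0.234) = 0.4595 / 2.1800 = 0.2108
S_new/S_old = (A_new/A_old)^z = 0.68^0.2108 = exp(0.2108 × -0.3857) = 0.9219

92.2%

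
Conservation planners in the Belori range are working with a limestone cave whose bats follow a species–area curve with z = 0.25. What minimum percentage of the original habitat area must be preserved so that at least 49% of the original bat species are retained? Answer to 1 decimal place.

Need (A_new/A_old)^0.25 = 0.49, so A_new/A_old = 0.49^(1/0.25) = 0.49^4
ln(A_new/A_old) = ln 0.49 / 0.25 = -0.7133 / 0.25 = -2.8534
A_new/A_old = e^-2.8534 ≈ 0.05765

5.8%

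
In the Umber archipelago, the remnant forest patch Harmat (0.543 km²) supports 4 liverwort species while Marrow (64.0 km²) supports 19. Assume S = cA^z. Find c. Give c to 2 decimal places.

z = ln(S₂/S₁) / ln(A₂/A₁) = ln(19/4) / ln(64/0.543) = 1.5581 / 4.7695 = 0.3267
c = S₁ / A₁^z = 4 / 0.543^0.3267 = 4 / 0.8191 = 4.883

4.88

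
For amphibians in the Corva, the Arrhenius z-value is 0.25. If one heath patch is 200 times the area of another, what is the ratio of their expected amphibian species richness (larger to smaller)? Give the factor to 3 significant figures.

S₂/S₁ = (A₂/A₁)^z = 200^0.25
ln(S₂/S₁) = 0.25 × ln 200 = 0.25 × 5.2983 = 1.3246
S₂/S₁ = e^1.3246 ≈ 3.761

3.76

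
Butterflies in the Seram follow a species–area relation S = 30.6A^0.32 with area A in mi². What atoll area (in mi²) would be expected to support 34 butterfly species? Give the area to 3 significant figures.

34 = 30.6 × A^0.32  ⇒  A^0.32 = 34/30.6 = 1.111
ln A = ln(1.111) / 0.32 = 0.1054 / 0.32 = 0.3293
A = e^0.3293 ≈ 1.39 mi²

1.39 mi²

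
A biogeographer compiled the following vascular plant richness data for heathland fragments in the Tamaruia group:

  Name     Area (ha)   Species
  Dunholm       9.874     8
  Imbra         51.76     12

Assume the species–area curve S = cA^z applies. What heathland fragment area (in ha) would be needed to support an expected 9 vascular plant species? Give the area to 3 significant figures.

16.0 ha

z = ln(12/8) / ln(51.76/9.874) = 0.4055 / 1.6567 = 0.2447
c = 8 / 9.874^0.2447 = 8 / 1.751 = 4.568
A = (9/4.568)^(1/0.2447) ⇒ ln A = ln(1.97)/0.2447 = 2.7712
A = e^2.7712 ≈ 15.98 ha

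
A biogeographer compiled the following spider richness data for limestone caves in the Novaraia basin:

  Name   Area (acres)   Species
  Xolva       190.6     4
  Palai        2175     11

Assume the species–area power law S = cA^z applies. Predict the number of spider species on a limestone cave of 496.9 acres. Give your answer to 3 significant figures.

z = ln(11/4) / ln(2175/190.6) = 1.0116 / 2.4346 = 0.4155
c = 4 / 190.6^0.4155 = 4 / 8.86 = 0.4515
S₃ = 0.4515 × 496.9^0.4155 = 0.4515 × 13.19 ≈ 5.956

5.96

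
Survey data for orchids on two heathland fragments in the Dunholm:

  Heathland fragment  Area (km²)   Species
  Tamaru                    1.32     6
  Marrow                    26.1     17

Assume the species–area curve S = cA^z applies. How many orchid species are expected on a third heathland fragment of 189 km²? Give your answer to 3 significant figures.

z = ln(17/6) / ln(26.1/1.32) = 1.0415 / 2.9843 = 0.3490
c = 6 / 1.32^0.3490 = 6 / 1.102 = 5.446
S₃ = 5.446 × 189^0.3490 = 5.446 × 6.229 ≈ 33.92

33.9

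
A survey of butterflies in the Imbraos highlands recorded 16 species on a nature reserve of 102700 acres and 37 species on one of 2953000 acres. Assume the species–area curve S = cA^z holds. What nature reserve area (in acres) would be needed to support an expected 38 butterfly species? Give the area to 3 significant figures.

z = ln(37/16) / ln(2953000/102700) = 0.8383 / 3.3588 = 0.2496
c = 16 / 102700^0.2496 = 16 / 17.82 = 0.898
A = (38/0.898)^(1/0.2496) ⇒ ln A = ln(42.32)/0.2496 = 15.0052
A = e^15.0052 ≈ 3285990 acres

3290000 acres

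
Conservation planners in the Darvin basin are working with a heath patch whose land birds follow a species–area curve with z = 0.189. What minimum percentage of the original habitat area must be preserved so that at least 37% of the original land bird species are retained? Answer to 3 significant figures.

0.519%

Need (A_new/A_old)^0.189 = 0.37, so A_new/A_old = 0.37^(1/0.189) = 0.37^5.291
ln(A_new/A_old) = ln 0.37 / 0.189 = -0.9943 / 0.189 = -5.2606
A_new/A_old = e^-5.2606 ≈ 0.005192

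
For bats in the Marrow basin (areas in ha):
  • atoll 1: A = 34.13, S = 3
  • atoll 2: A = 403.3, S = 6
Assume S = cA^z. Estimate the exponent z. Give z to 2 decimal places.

0.28

Taking logs: ln S = ln c + z ln A, so z = (ln S₂ − ln S₁)/(ln A₂ − ln A₁).
z = ln(6/3) / ln(403.3/34.13) = ln(2) / ln(11.82) = 0.6931 / 2.4695 = 0.2807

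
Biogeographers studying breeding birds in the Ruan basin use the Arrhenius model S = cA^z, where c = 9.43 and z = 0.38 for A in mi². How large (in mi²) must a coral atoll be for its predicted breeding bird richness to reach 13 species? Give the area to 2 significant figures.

13 = 9.43 × A^0.38  ⇒  A^0.38 = 13/9.43 = 1.379
ln A = ln(1.379) / 0.38 = 0.3211 / 0.38 = 0.8449
A = e^0.8449 ≈ 2.328 mi²

2.3 mi²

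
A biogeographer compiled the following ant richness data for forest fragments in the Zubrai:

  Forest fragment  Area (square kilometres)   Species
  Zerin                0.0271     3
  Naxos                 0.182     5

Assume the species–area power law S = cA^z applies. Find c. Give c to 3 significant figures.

z = ln(S₂/S₁) / ln(A₂/A₁) = ln(5/3) / ln(0.182/0.0271) = 0.5108 / 1.9045 = 0.2682
c = S₁ / A₁^z = 3 / 0.0271^0.2682 = 3 / 0.3799 = 7.897

7.90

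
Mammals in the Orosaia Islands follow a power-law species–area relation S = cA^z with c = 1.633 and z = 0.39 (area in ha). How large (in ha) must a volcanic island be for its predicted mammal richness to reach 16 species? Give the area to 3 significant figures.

16 = 1.633 × A^0.39  ⇒  A^0.39 = 16/1.633 = 9.798
ln A = ln(9.798) / 0.39 = 2.2822 / 0.39 = 5.8517
A = e^5.8517 ≈ 347.8 ha

348 ha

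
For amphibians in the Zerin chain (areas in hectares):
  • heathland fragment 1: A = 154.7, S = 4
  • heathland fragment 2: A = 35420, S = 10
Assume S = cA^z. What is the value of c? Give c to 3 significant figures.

z = ln(S₂/S₁) / ln(A₂/A₁) = ln(10/4) / ln(35420/154.7) = 0.9163 / 5.4335 = 0.1686
c = S₁ / A₁^z = 4 / 154.7^0.1686 = 4 / 2.34 = 1.709

1.71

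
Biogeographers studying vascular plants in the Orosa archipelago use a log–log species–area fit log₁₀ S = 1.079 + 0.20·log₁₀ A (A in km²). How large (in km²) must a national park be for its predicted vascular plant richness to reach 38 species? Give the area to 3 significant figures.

319 km²

38 = 11.99 × A^0.2  ⇒  A^0.2 = 38/11.99 = 3.168
ln A = ln(3.168) / 0.2 = 1.1531 / 0.2 = 5.7655
A = e^5.7655 ≈ 319.1 km²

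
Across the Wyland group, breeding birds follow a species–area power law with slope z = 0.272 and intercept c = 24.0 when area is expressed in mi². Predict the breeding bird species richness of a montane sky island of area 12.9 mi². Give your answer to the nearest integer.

S = 24 × 12.9^0.272
ln S = ln 24 + 0.272 × ln 12.9 = 3.1781 + 0.272 × 2.5572 = 3.8736
S = e^3.8736 ≈ 48.12

48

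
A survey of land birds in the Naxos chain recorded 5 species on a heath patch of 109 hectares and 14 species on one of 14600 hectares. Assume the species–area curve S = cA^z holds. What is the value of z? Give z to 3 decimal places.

0.210

Taking logs: ln S = ln c + z ln A, so z = (ln S₂ − ln S₁)/(ln A₂ − ln A₁).
z = ln(14/5) / ln(14600/109) = ln(2.8) / ln(133.9) = 1.0296 / 4.8974 = 0.2102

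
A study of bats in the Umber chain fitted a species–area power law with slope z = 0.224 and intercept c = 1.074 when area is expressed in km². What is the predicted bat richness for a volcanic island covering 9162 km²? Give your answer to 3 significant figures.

S = 1.074 × 9162^0.224
ln S = ln 1.074 + 0.224 × ln 9162 = 0.0714 + 0.224 × 9.1228 = 2.1149
S = e^2.1149 ≈ 8.289

8.29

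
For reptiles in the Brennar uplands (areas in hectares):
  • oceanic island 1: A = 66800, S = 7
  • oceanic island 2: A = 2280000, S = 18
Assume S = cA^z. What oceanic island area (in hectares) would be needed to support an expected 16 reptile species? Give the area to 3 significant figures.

z = ln(18/7) / ln(2280000/66800) = 0.9445 / 3.5302 = 0.2675
c = 7 / 66800^0.2675 = 7 / 19.53 = 0.3583
A = (16/0.3583)^(1/0.2675) ⇒ ln A = ln(44.65)/0.2675 = 14.1994
A = e^14.1994 ≈ 1468033 hectares

1470000 hectares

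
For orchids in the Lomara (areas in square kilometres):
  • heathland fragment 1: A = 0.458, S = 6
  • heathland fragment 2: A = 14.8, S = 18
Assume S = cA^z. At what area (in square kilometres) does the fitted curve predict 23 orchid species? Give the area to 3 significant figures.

32.1 square kilometres

z = ln(18/6) / ln(14.8/0.458) = 1.0986 / 3.4755 = 0.3161
c = 6 / 0.458^0.3161 = 6 / 0.7813 = 7.68
A = (23/7.68)^(1/0.3161) ⇒ ln A = ln(2.995)/0.3161 = 3.4701
A = e^3.4701 ≈ 32.14 square kilometres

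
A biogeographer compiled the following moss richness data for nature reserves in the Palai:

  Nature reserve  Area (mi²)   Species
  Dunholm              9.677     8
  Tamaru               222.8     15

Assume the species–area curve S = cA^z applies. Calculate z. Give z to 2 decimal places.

0.20

Taking logs: ln S = ln c + z ln A, so z = (ln S₂ − ln S₁)/(ln A₂ − ln A₁).
z = ln(15/8) / ln(222.8/9.677) = ln(1.875) / ln(23.02) = 0.6286 / 3.1365 = 0.2004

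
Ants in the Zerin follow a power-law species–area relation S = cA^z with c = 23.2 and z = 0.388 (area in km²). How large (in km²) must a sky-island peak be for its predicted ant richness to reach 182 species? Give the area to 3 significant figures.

182 = 23.2 × A^0.388  ⇒  A^0.388 = 182/23.2 = 7.845
ln A = ln(7.845) / 0.388 = 2.0599 / 0.388 = 5.3089
A = e^5.3089 ≈ 202.1 km²

202 km²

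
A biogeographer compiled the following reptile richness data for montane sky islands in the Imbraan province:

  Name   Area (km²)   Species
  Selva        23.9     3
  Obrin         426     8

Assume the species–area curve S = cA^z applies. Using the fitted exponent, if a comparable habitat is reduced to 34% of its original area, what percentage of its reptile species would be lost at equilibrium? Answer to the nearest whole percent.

z = ln(8/3) / ln(426/23.9) = 0.9808 / 2.8806 = 0.3405
S_new/S_old = (A_new/A_old)^z = 0.34^0.3405 = exp(0.3405 × -1.0788) = 0.6926
Fraction lost = 1 − 0.6926 = 0.3074

31%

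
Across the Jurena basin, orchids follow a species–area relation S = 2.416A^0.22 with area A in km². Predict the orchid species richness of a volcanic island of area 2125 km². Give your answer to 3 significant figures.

S = 2.416 × 2125^0.22
ln S = ln 2.416 + 0.22 × ln 2125 = 0.8821 + 0.22 × 7.6615 = 2.5676
S = e^2.5676 ≈ 13.04

13.0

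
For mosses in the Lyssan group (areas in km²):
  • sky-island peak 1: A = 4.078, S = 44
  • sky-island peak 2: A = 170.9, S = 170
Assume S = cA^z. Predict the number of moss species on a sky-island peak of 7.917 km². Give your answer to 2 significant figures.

z = ln(170/44) / ln(170.9/4.078) = 1.3516 / 3.7355 = 0.3618
c = 44 / 4.078^0.3618 = 44 / 1.663 = 26.46
S₃ = 26.46 × 7.917^0.3618 = 26.46 × 2.114 ≈ 55.94

56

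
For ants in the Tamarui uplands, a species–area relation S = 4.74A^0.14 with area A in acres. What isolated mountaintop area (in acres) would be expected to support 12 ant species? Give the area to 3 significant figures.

761 acres

12 = 4.74 × A^0.14  ⇒  A^0.14 = 12/4.74 = 2.532
ln A = ln(2.532) / 0.14 = 0.9289 / 0.14 = 6.6348
A = e^6.6348 ≈ 761.1 acres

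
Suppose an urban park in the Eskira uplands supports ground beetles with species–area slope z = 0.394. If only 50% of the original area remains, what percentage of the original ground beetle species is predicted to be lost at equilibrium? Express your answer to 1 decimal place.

23.9%

S_new/S_old = (A_new/A_old)^z = 0.5^0.394
= exp(0.394 × ln 0.5) = exp(0.394 × -0.6931) = exp(-0.2731) ≈ 0.761
Fraction lost = 1 − 0.761 = 0.239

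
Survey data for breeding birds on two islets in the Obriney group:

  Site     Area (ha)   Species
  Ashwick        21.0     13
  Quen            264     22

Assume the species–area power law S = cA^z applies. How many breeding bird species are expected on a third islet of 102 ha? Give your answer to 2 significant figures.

18

z = ln(22/13) / ln(264/21) = 0.5261 / 2.5314 = 0.2078
c = 13 / 21^0.2078 = 13 / 1.883 = 6.905
S₃ = 6.905 × 102^0.2078 = 6.905 × 2.615 ≈ 18.05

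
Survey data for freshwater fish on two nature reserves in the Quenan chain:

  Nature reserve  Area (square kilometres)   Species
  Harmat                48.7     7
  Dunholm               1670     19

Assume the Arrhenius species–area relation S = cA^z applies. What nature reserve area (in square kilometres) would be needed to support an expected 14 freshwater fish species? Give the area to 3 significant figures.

567 square kilometres

z = ln(19/7) / ln(1670/48.7) = 0.9985 / 3.5349 = 0.2825
c = 7 / 48.7^0.2825 = 7 / 2.997 = 2.336
A = (14/2.336)^(1/0.2825) ⇒ ln A = ln(5.994)/0.2825 = 6.3395
A = e^6.3395 ≈ 566.5 square kilometres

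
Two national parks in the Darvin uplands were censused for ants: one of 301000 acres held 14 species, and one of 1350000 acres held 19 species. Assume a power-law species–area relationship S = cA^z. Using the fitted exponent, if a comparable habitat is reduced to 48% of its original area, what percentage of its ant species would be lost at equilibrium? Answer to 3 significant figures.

z = ln(19/14) / ln(1350000/301000) = 0.3054 / 1.5007 = 0.2035
S_new/S_old = (A_new/A_old)^z = 0.48^0.2035 = exp(0.2035 × -0.7340) = 0.8613
Fraction lost = 1 − 0.8613 = 0.1387

13.9%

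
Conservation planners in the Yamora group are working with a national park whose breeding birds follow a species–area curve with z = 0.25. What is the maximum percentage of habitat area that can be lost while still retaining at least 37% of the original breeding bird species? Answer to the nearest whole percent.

98%

Need (A_new/A_old)^0.25 = 0.37, so A_new/A_old = 0.37^(1/0.25) = 0.37^4
ln(A_new/A_old) = ln 0.37 / 0.25 = -0.9943 / 0.25 = -3.9770
A_new/A_old = e^-3.9770 ≈ 0.01874
Fraction that can be lost = 1 − 0.01874 = 0.9813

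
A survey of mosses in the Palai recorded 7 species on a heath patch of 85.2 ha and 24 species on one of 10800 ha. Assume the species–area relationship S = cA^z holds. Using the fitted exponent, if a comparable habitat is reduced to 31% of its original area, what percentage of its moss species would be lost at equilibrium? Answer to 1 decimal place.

25.8%

z = ln(24/7) / ln(10800/85.2) = 1.2321 / 4.8423 = 0.2545
S_new/S_old = (A_new/A_old)^z = 0.31^0.2545 = exp(0.2545 × -1.1712) = 0.7423
Fraction lost = 1 − 0.7423 = 0.2577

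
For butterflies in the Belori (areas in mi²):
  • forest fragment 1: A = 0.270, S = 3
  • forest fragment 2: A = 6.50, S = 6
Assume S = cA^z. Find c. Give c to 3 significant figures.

z = ln(S₂/S₁) / ln(A₂/A₁) = ln(6/3) / ln(6.5/0.27) = 0.6931 / 3.1811 = 0.2179
c = S₁ / A₁^z = 3 / 0.27^0.2179 = 3 / 0.7518 = 3.99

3.99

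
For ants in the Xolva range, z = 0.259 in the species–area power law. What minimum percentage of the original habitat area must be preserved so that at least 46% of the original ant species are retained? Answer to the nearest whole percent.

Need (A_new/A_old)^0.259 = 0.46, so A_new/A_old = 0.46^(1/0.259) = 0.46^3.861
ln(A_new/A_old) = ln 0.46 / 0.259 = -0.7765 / 0.259 = -2.9982
A_new/A_old = e^-2.9982 ≈ 0.04988

5%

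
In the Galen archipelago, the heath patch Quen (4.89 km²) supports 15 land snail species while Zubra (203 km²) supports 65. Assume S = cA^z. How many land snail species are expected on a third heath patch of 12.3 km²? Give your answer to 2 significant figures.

22

z = ln(65/15) / ln(203/4.89) = 1.4663 / 3.7260 = 0.3935
c = 15 / 4.89^0.3935 = 15 / 1.868 = 8.032
S₃ = 8.032 × 12.3^0.3935 = 8.032 × 2.685 ≈ 21.56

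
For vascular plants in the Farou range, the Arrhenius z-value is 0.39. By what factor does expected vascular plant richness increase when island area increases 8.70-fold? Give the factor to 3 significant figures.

S₂/S₁ = (A₂/A₁)^z = 8.7^0.39
ln(S₂/S₁) = 0.39 × ln 8.7 = 0.39 × 2.1633 = 0.8437
S₂/S₁ = e^0.8437 ≈ 2.325

2.32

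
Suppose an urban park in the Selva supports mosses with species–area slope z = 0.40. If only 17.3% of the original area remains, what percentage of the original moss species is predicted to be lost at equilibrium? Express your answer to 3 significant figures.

S_new/S_old = (A_new/A_old)^z = 0.173^0.4
= exp(0.4 × ln 0.173) = exp(0.4 × -1.7545) = exp(-0.7018) ≈ 0.4957
Fraction lost = 1 − 0.4957 = 0.5043

50.4%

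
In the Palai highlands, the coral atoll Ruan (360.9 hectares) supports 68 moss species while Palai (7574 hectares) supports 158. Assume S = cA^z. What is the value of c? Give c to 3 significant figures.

z = ln(S₂/S₁) / ln(A₂/A₁) = ln(158/68) / ln(7574/360.9) = 0.8431 / 3.0439 = 0.2770
c = S₁ / A₁^z = 68 / 360.9^0.2770 = 68 / 5.109 = 13.31

13.3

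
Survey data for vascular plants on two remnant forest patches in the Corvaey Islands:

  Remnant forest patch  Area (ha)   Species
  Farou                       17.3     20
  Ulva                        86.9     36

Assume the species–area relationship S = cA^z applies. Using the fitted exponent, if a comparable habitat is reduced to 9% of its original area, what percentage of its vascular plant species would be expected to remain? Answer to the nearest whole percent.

42%

z = ln(36/20) / ln(86.9/17.3) = 0.5878 / 1.6141 = 0.3642
S_new/S_old = (A_new/A_old)^z = 0.09^0.3642 = exp(0.3642 × -2.4079) = 0.4161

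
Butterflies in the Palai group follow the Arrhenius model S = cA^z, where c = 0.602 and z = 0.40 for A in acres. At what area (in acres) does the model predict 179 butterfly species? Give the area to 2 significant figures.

179 = 0.602 × A^0.4  ⇒  A^0.4 = 179/0.602 = 297.3
ln A = ln(297.3) / 0.4 = 5.6949 / 0.4 = 14.2372
A = e^14.2372 ≈ 1524549 acres

1500000 acres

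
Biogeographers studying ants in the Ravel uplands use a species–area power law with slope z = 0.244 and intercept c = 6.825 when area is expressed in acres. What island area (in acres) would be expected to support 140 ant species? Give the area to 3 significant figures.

140 = 6.825 × A^0.244  ⇒  A^0.244 = 140/6.825 = 20.51
ln A = ln(20.51) / 0.244 = 3.0211 / 0.244 = 12.3814
A = e^12.3814 ≈ 238316 acres

238000 acres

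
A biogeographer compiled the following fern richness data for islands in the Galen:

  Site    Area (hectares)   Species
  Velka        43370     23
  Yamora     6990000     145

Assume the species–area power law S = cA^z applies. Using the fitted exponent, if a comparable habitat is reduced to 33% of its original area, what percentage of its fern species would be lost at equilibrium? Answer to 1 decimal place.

z = ln(145/23) / ln(6990000/43370) = 1.8412 / 5.0825 = 0.3623
S_new/S_old = (A_new/A_old)^z = 0.33^0.3623 = exp(0.3623 × -1.1087) = 0.6692
Fraction lost = 1 − 0.6692 = 0.3308

33.1%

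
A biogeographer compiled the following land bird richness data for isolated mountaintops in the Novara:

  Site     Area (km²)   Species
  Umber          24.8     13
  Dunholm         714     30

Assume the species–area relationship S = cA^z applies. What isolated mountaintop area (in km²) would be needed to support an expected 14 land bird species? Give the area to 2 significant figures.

33 km²

z = ln(30/13) / ln(714/24.8) = 0.8362 / 3.3600 = 0.2489
c = 13 / 24.8^0.2489 = 13 / 2.224 = 5.846
A = (14/5.846)^(1/0.2489) ⇒ ln A = ln(2.395)/0.2489 = 3.5086
A = e^3.5086 ≈ 33.4 km²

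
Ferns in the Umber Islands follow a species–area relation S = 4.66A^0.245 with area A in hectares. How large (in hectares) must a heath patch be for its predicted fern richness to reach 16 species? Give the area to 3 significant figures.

154 hectares

16 = 4.66 × A^0.245  ⇒  A^0.245 = 16/4.66 = 3.433
ln A = ln(3.433) / 0.245 = 1.2336 / 0.245 = 5.0350
A = e^5.0350 ≈ 153.7 hectares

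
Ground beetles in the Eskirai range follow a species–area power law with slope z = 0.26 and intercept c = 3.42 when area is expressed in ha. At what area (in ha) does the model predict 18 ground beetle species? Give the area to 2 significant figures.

590 ha

18 = 3.42 × A^0.26  ⇒  A^0.26 = 18/3.42 = 5.263
ln A = ln(5.263) / 0.26 = 1.6607 / 0.26 = 6.3874
A = e^6.3874 ≈ 594.3 ha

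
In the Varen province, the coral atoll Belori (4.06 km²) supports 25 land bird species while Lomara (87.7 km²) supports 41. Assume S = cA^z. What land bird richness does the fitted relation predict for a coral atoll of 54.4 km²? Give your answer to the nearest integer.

38

z = ln(41/25) / ln(87.7/4.06) = 0.4947 / 3.0727 = 0.1610
c = 25 / 4.06^0.1610 = 25 / 1.253 = 19.95
S₃ = 19.95 × 54.4^0.1610 = 19.95 × 1.903 ≈ 37.97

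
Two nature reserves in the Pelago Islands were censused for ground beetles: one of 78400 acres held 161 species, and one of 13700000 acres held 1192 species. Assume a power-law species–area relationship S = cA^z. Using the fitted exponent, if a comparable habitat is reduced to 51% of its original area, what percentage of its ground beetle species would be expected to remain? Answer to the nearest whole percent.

z = ln(1192/161) / ln(13700000/78400) = 2.0020 / 5.1633 = 0.3877
S_new/S_old = (A_new/A_old)^z = 0.51^0.3877 = exp(0.3877 × -0.6733) = 0.7702

77%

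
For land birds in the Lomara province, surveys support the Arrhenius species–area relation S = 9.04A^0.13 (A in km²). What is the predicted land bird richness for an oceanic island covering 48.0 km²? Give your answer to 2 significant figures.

15

S = 9.04 × 48^0.13
ln S = ln 9.04 + 0.13 × ln 48 = 2.2017 + 0.13 × 3.8712 = 2.7049
S = e^2.7049 ≈ 14.95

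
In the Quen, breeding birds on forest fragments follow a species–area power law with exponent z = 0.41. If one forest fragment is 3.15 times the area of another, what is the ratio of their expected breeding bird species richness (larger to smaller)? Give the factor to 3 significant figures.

S₂/S₁ = (A₂/A₁)^z = 3.15^0.41
ln(S₂/S₁) = 0.41 × ln 3.15 = 0.41 × 1.1474 = 0.4704
S₂/S₁ = e^0.4704 ≈ 1.601

1.60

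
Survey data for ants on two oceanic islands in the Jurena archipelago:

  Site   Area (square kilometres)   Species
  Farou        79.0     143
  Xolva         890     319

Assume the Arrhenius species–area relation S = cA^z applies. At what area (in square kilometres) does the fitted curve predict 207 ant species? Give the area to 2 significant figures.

z = ln(319/143) / ln(890/79) = 0.8023 / 2.4218 = 0.3313
c = 143 / 79^0.3313 = 143 / 4.253 = 33.62
A = (207/33.62)^(1/0.3313) ⇒ ln A = ln(6.156)/0.3313 = 5.4859
A = e^5.4859 ≈ 241.3 square kilometres

240 square kilometres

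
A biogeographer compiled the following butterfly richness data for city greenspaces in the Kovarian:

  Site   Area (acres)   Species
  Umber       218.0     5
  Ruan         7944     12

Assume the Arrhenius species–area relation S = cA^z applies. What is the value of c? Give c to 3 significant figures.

z = ln(S₂/S₁) / ln(A₂/A₁) = ln(12/5) / ln(7944/218) = 0.8755 / 3.5957 = 0.2435
c = S₁ / A₁^z = 5 / 218^0.2435 = 5 / 3.71 = 1.348

1.35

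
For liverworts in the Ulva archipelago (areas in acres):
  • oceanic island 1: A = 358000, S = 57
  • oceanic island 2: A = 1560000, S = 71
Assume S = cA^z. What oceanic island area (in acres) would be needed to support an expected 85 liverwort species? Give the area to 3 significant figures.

5210000 acres

z = ln(71/57) / ln(1560000/358000) = 0.2196 / 1.4719 = 0.1492
c = 57 / 358000^0.1492 = 57 / 6.741 = 8.456
A = (85/8.456)^(1/0.1492) ⇒ ln A = ln(10.05)/0.1492 = 15.4663
A = e^15.4663 ≈ 5211246 acres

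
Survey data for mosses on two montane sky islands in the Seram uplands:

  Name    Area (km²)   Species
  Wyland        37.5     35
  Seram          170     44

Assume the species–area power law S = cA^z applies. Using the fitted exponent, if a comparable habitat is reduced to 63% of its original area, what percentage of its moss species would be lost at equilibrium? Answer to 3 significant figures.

z = ln(44/35) / ln(170/37.5) = 0.2288 / 1.5115 = 0.1514
S_new/S_old = (A_new/A_old)^z = 0.63^0.1514 = exp(0.1514 × -0.4620) = 0.9324
Fraction lost = 1 − 0.9324 = 0.06756

6.76%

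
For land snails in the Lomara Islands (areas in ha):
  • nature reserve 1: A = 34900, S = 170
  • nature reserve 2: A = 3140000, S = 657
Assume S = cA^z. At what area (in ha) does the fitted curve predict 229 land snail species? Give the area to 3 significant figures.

94100 ha

z = ln(657/170) / ln(3140000/34900) = 1.3519 / 4.4995 = 0.3005
c = 170 / 34900^0.3005 = 170 / 23.17 = 7.337
A = (229/7.337)^(1/0.3005) ⇒ ln A = ln(31.21)/0.3005 = 11.4518
A = e^11.4518 ≈ 94073 ha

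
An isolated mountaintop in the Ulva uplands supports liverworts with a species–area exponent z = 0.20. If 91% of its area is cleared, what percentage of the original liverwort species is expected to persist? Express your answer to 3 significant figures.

S_new/S_old = (A_new/A_old)^z = 0.09^0.2
= exp(0.2 × ln 0.09) = exp(0.2 × -2.4079) = exp(-0.4816) ≈ 0.6178

61.8%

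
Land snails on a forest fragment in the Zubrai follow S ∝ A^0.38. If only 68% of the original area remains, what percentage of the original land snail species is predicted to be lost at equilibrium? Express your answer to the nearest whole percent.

14%

S_new/S_old = (A_new/A_old)^z = 0.68^0.38
= exp(0.38 × ln 0.68) = exp(0.38 × -0.3857) = exp(-0.1466) ≈ 0.8637
Fraction lost = 1 − 0.8637 = 0.1363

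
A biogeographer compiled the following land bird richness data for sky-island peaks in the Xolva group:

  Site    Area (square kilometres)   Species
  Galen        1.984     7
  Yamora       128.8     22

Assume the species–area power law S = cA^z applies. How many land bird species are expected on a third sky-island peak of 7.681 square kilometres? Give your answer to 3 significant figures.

z = ln(22/7) / ln(128.8/1.984) = 1.1451 / 4.1731 = 0.2744
c = 7 / 1.984^0.2744 = 7 / 1.207 = 5.8
S₃ = 5.8 × 7.681^0.2744 = 5.8 × 1.75 ≈ 10.15

10.1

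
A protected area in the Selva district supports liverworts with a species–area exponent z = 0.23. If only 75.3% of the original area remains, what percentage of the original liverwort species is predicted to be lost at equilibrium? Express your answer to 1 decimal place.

6.3%

S_new/S_old = (A_new/A_old)^z = 0.753^0.23
= exp(0.23 × ln 0.753) = exp(0.23 × -0.2837) = exp(-0.0652) ≈ 0.9368
Fraction lost = 1 − 0.9368 = 0.06317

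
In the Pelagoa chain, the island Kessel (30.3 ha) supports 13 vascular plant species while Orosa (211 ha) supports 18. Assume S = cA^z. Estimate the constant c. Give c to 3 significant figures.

z = ln(S₂/S₁) / ln(A₂/A₁) = ln(18/13) / ln(211/30.3) = 0.3254 / 1.9407 = 0.1677
c = S₁ / A₁^z = 13 / 30.3^0.1677 = 13 / 1.772 = 7.337

7.34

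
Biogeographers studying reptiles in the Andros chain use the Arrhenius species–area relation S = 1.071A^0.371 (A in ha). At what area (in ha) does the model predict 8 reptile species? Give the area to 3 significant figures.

8 = 1.071 × A^0.371  ⇒  A^0.371 = 8/1.071 = 7.47
ln A = ln(7.47) / 0.371 = 2.0108 / 0.371 = 5.4201
A = e^5.4201 ≈ 225.9 ha

226 ha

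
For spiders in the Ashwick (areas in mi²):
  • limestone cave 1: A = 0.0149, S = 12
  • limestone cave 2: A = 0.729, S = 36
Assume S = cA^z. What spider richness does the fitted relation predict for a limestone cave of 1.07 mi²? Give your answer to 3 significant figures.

40.1

z = ln(36/12) / ln(0.729/0.0149) = 1.0986 / 3.8903 = 0.2824
c = 12 / 0.0149^0.2824 = 12 / 0.3049 = 39.36
S₃ = 39.36 × 1.07^0.2824 = 39.36 × 1.019 ≈ 40.12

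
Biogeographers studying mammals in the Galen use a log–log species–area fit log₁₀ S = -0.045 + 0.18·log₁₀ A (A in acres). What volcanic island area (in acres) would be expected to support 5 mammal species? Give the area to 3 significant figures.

13600 acres

5 = 0.9016 × A^0.18  ⇒  A^0.18 = 5/0.9016 = 5.546
ln A = ln(5.546) / 0.18 = 1.7131 / 0.18 = 9.5170
A = e^9.5170 ≈ 13588 acres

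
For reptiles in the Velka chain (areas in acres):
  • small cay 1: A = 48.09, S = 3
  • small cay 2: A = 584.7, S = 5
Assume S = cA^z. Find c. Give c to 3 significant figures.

1.36

z = ln(S₂/S₁) / ln(A₂/A₁) = ln(5/3) / ln(584.7/48.09) = 0.5108 / 2.4980 = 0.2045
c = S₁ / A₁^z = 3 / 48.09^0.2045 = 3 / 2.208 = 1.359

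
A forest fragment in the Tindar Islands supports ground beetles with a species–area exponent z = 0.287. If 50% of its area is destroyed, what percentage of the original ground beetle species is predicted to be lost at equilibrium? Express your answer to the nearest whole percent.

S_new/S_old = (A_new/A_old)^z = 0.5^0.287
= exp(0.287 × ln 0.5) = exp(0.287 × -0.6931) = exp(-0.1989) ≈ 0.8196
Fraction lost = 1 − 0.8196 = 0.1804

18%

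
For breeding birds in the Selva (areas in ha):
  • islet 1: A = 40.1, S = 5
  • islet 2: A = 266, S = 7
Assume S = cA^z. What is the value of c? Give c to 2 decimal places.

2.59

z = ln(S₂/S₁) / ln(A₂/A₁) = ln(7/5) / ln(266/40.1) = 0.3365 / 1.8921 = 0.1778
c = S₁ / A₁^z = 5 / 40.1^0.1778 = 5 / 1.928 = 2.593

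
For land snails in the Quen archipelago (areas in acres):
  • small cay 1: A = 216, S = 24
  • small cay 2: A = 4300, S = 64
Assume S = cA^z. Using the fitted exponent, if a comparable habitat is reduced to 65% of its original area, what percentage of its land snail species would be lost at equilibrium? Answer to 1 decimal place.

13.2%

z = ln(64/24) / ln(4300/216) = 0.9808 / 2.9911 = 0.3279
S_new/S_old = (A_new/A_old)^z = 0.65^0.3279 = exp(0.3279 × -0.4308) = 0.8683
Fraction lost = 1 − 0.8683 = 0.1317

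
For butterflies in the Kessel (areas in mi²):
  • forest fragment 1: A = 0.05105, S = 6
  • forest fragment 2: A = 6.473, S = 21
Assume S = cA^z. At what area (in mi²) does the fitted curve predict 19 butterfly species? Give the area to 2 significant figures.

4.4 mi²

z = ln(21/6) / ln(6.473/0.05105) = 1.2528 / 4.8426 = 0.2587
c = 6 / 0.05105^0.2587 = 6 / 0.4632 = 12.95
A = (19/12.95)^(1/0.2587) ⇒ ln A = ln(1.467)/0.2587 = 1.4808
A = e^1.4808 ≈ 4.396 mi²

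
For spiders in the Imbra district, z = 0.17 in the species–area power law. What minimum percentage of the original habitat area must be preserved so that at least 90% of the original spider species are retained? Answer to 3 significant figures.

53.8%

Need (A_new/A_old)^0.17 = 0.9, so A_new/A_old = 0.9^(1/0.17) = 0.9^5.882
ln(A_new/A_old) = ln 0.9 / 0.17 = -0.1054 / 0.17 = -0.6198
A_new/A_old = e^-0.6198 ≈ 0.5381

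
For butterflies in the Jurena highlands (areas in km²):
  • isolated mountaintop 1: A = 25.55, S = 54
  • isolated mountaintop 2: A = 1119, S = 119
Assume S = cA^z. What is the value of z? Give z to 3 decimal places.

0.209

Taking logs: ln S = ln c + z ln A, so z = (ln S₂ − ln S₁)/(ln A₂ − ln A₁).
z = ln(119/54) / ln(1119/25.55) = ln(2.204) / ln(43.8) = 0.7901 / 3.7796 = 0.2091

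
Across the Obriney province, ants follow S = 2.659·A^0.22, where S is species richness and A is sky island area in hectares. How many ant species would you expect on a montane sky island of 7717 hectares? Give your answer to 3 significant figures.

S = 2.659 × 7717^0.22 = 2.659 × 7.165 ≈ 19.05

19.1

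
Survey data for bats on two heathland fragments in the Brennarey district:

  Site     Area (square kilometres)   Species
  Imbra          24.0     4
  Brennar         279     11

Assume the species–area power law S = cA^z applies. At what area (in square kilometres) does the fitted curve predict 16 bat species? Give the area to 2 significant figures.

z = ln(11/4) / ln(279/24) = 1.0116 / 2.4532 = 0.4124
c = 4 / 24^0.4124 = 4 / 3.708 = 1.079
A = (16/1.079)^(1/0.4124) ⇒ ln A = ln(14.83)/0.4124 = 6.5399
A = e^6.5399 ≈ 692.2 square kilometres

690 square kilometres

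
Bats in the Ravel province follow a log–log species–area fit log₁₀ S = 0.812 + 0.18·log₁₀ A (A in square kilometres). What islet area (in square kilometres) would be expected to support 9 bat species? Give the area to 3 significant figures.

6.17 square kilometres

9 = 6.486 × A^0.18  ⇒  A^0.18 = 9/6.486 = 1.388
ln A = ln(1.388) / 0.18 = 0.3275 / 0.18 = 1.8196
A = e^1.8196 ≈ 6.169 square kilometres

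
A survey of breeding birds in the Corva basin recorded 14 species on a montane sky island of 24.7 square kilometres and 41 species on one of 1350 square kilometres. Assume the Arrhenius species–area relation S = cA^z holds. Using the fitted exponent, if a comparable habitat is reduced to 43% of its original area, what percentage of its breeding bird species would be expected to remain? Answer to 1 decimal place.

z = ln(41/14) / ln(1350/24.7) = 1.0745 / 4.0011 = 0.2686
S_new/S_old = (A_new/A_old)^z = 0.43^0.2686 = exp(0.2686 × -0.8440) = 0.7972

79.7%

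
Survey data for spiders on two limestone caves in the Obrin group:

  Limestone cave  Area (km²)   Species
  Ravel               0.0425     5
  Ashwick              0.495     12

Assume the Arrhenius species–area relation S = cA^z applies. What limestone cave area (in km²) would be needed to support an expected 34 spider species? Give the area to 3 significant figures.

z = ln(12/5) / ln(0.495/0.0425) = 0.8755 / 2.4551 = 0.3566
c = 5 / 0.0425^0.3566 = 5 / 0.3243 = 15.42
A = (34/15.42)^(1/0.3566) ⇒ ln A = ln(2.205)/0.3566 = 2.2173
A = e^2.2173 ≈ 9.183 km²

9.18 km²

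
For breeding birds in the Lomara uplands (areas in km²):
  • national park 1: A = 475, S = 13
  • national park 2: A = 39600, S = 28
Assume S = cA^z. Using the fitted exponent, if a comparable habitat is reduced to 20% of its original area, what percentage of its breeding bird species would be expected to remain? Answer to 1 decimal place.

z = ln(28/13) / ln(39600/475) = 0.7673 / 4.4233 = 0.1735
S_new/S_old = (A_new/A_old)^z = 0.2^0.1735 = exp(0.1735 × -1.6094) = 0.7564

75.6%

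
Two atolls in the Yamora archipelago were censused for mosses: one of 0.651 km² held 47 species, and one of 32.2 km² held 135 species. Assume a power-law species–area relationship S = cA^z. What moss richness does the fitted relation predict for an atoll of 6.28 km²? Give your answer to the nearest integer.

87

z = ln(135/47) / ln(32.2/0.651) = 1.0551 / 3.9012 = 0.2705
c = 47 / 0.651^0.2705 = 47 / 0.8904 = 52.79
S₃ = 52.79 × 6.28^0.2705 = 52.79 × 1.644 ≈ 86.76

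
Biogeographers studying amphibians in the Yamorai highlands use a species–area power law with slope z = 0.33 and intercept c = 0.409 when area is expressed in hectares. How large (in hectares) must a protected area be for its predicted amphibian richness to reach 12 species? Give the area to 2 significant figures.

28000 hectares

12 = 0.409 × A^0.33  ⇒  A^0.33 = 12/0.409 = 29.34
ln A = ln(29.34) / 0.33 = 3.3789 / 0.33 = 10.2392
A = e^10.2392 ≈ 27980 hectares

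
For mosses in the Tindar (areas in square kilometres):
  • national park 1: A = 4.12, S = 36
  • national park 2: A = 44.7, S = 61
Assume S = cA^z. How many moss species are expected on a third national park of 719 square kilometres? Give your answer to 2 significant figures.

110

z = ln(61/36) / ln(44.7/4.12) = 0.5274 / 2.3841 = 0.2212
c = 36 / 4.12^0.2212 = 36 / 1.368 = 26.32
S₃ = 26.32 × 719^0.2212 = 26.32 × 4.284 ≈ 112.8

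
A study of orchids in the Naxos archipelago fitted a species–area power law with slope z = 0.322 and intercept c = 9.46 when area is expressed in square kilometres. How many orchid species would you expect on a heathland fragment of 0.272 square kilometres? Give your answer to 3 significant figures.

S = 9.46 × 0.272^0.322
ln S = ln 9.46 + 0.322 × ln 0.272 = 2.2471 + 0.322 × -1.3020 = 1.8278
S = e^1.8278 ≈ 6.22

6.22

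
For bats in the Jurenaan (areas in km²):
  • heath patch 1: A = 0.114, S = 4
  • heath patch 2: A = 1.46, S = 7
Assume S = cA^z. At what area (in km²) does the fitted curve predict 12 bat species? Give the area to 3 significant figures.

z = ln(7/4) / ln(1.46/0.114) = 0.5596 / 2.5500 = 0.2195
c = 4 / 0.114^0.2195 = 4 / 0.6209 = 6.442
A = (12/6.442)^(1/0.2195) ⇒ ln A = ln(1.863)/0.2195 = 2.8345
A = e^2.8345 ≈ 17.02 km²

17.0 km²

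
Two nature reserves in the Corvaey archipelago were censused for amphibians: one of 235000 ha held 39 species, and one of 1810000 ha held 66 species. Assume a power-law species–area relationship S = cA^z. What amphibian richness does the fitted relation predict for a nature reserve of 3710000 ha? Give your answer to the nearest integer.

z = ln(66/39) / ln(1810000/235000) = 0.5261 / 2.0415 = 0.2577
c = 39 / 235000^0.2577 = 39 / 24.22 = 1.61
S₃ = 1.61 × 3710000^0.2577 = 1.61 × 49.31 ≈ 79.41

79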